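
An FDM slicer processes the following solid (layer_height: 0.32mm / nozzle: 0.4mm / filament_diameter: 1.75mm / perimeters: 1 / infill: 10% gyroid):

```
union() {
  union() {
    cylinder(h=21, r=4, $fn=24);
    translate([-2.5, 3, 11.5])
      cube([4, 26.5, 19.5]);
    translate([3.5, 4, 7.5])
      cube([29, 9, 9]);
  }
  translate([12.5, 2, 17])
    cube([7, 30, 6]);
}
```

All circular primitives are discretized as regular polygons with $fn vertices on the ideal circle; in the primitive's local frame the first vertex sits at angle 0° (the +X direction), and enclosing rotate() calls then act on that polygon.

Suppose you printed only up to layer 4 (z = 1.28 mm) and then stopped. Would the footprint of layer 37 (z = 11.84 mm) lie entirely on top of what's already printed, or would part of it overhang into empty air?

Compare the two slices. At z = 1.28: the cylinder: section is a regular 24-gon, circumradius r=4 (area = (24/2)·4.000²·sin(360°/24) = 49.69 mm²); the cube at (-2.5, 3) is not intersected at this z (z outside [11.5, 31]); the cube at (3.5, 4) is not intersected at this z (z outside [7.5, 16.5]); Taking the union: only the r=4 cylinder is present, so the union is just that shape — area = 49.69 mm²; the cube at (12.5, 2) does not reach this height (z outside [17, 23]); Taking the union: only that combined region is present, so the union is just that shape — area = 49.69 mm². At z = 11.84: the r=4 cylinder contributes a regular 24-gon of circumradius 4 (area = (24/2)·4.000²·sin(360°/24) = 49.69 mm²); the cube at (-2.5, 3) is present — its section is the full 4×26.5 rectangle (area 106.00 mm²); the cube at (3.5, 4) (footprint 29×9) is included at this height (area 261.00 mm²); Combining (union): the regions partially overlap — summed areas 416.69 mm² minus the doubly-counted overlap 3.06 mm² gives 413.63 mm² — area = 413.63 mm²; the cube at (12.5, 2) is not intersected at this z (z outside [17, 23]); Combining (union): only that combined region is present, so the union is just that shape — area = 413.63 mm². Checking containment: at z = 11.84 the cross-section extends beyond the z = 1.28 cross-section by about 363.94 mm².

part overhangs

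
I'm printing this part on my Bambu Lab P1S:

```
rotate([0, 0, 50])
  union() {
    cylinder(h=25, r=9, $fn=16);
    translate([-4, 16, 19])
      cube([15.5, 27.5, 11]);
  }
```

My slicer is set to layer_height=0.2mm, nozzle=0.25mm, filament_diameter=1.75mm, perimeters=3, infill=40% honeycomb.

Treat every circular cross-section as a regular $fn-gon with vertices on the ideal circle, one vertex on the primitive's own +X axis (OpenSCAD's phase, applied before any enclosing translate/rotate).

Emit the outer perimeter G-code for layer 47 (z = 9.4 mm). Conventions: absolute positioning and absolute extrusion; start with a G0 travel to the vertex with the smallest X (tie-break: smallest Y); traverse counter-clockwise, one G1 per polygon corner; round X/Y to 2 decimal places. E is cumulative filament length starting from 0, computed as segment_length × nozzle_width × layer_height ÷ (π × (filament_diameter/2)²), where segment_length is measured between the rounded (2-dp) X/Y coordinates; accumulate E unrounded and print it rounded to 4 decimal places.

G0 X-8.97 Y-0.78 Z9.40
G1 X-7.98 Y-4.16 E0.0732
G1 X-5.79 Y-6.89 E0.1460
G1 X-2.71 Y-8.58 E0.2190
G1 X0.78 Y-8.97 E0.2920
G1 X4.16 Y-7.98 E0.3652
G1 X6.89 Y-5.79 E0.4380
G1 X8.58 Y-2.71 E0.5110
G1 X8.97 Y0.78 E0.5840
G1 X7.98 Y4.16 E0.6572
G1 X5.79 Y6.89 E0.7300
G1 X2.71 Y8.58 E0.8030
G1 X-0.78 Y8.97 E0.8760
G1 X-4.16 Y7.98 E0.9492
G1 X-6.89 Y5.79 E1.0220
G1 X-8.58 Y2.71 E1.0950
G1 X-8.97 Y-0.78 E1.1680

At z = 9.4 mm: the r=9 cylinder gives a regular 16-gon of circumradius 9 (constant along its height); the cube at (-4, 16) does not reach this height (z outside [19, 30]); Merging all regions: only the r=9 cylinder is present, so the union is just that shape — 1 connected region; (whole slice rotated 50° about Z — lengths, areas and connectivity unchanged). The outline is a single polygon with 16 vertices. Extrusion per mm of travel: 0.25 × 0.2 / (π × 0.875²) = 0.020788. Accumulating E over each segment gives final E = 1.1680.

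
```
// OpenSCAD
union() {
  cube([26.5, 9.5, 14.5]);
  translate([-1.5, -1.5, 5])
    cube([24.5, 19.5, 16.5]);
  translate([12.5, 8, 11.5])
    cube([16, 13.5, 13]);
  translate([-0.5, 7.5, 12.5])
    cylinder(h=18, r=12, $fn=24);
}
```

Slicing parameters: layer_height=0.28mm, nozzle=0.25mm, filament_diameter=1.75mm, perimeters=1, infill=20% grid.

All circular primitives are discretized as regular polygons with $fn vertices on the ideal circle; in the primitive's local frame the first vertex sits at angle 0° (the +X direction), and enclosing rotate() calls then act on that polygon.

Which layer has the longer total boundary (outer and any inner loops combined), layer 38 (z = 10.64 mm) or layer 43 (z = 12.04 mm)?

Layer 38 (z = 10.64): the cube (footprint 26.5×9.5) is included at this height (perimeter 72.00 mm); the 24.5×19.5 cube at (-1.5, -1.5) contributes its full rectangle (perimeter 88.00 mm); the cube at (12.5, 8) does not reach this height (z outside [11.5, 24.5]); the cylinder at (-0.5, 7.5) is not intersected at this z (z outside [12.5, 30.5]); Taking the union: the regions partially overlap (shared area 218.50 mm²), so the edge portions inside another operand are dropped and the merged outline is re-measured after clipping — boundary = 95.00 mm. So its perimeter = 95.00 mm. Layer 43 (z = 12.04): the 26.5×9.5 cube contributes its full rectangle (perimeter 72.00 mm); the cube at (-1.5, -1.5) is present — its section is the full 24.5×19.5 rectangle (perimeter 88.00 mm); the cube at (12.5, 8) (footprint 16×13.5) is included at this height (perimeter 59.00 mm); the cylinder at (-0.5, 7.5) does not reach this height (z outside [12.5, 30.5]); Combining (union): the regions partially overlap (shared area 328.75 mm²), so the edge portions inside another operand are dropped and the merged outline is re-measured after clipping — boundary = 106.00 mm. So its perimeter = 106.00 mm. Layer 43 is larger (106.00 vs 95.00 mm).

layer 43 (z = 12.04 mm)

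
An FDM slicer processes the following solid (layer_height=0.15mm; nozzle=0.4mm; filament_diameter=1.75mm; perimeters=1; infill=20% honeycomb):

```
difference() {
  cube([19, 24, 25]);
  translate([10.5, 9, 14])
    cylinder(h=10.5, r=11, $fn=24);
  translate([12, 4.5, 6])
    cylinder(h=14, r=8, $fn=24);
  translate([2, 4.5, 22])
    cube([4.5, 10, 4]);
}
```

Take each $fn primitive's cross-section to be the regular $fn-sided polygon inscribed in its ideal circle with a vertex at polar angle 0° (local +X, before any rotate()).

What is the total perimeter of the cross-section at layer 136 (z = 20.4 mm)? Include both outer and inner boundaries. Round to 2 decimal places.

At z = 20.4 mm: the cube (footprint 19×24) is included at this height (perimeter 86.00 mm); the cylinder at (10.5, 9): section is a regular 24-gon, circumradius r=11 (perimeter = 2·24·11.000·sin(180°/24) = 68.92 mm); the cylinder at (12, 4.5) is not intersected at this z (z outside [6, 20]); the cube at (2, 4.5) is absent (z outside [22, 26]); Taking the first minus the rest: starting from the 19×24 cube, the r=11 cylinder at (10.5, 9) partially overlaps it — only the 334.70 mm² overlap (of its 375.81 mm²) is removed, clipping the outline — boundary = 88.10 mm. Overall, the cross-section has 3 separate islands. Total boundary length (outer) = 88.10 mm.

88.10 mm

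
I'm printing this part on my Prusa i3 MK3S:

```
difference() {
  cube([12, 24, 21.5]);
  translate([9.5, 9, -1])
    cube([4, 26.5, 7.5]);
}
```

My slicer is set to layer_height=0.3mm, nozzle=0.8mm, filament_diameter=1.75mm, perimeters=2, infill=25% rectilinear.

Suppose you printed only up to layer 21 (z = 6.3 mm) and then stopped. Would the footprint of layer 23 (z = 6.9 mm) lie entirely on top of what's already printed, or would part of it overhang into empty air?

Compare the two slices. At z = 6.3: the 12×24 cube contributes its full rectangle (area 288.00 mm²); the 4×26.5 cube at (9.5, 9) contributes its full rectangle (area 106.00 mm²); Subtracting the remaining from the first: starting from the 12×24 cube (288.00 mm²), the 4×26.5 cube at (9.5, 9) partially overlaps it — only the 37.50 mm² overlap (of its 106.00 mm²) is removed, clipping the outline — area = 250.50 mm². At z = 6.9: the 12×24 cube contributes its full rectangle (area 288.00 mm²); the cube at (9.5, 9) is absent (z outside [-1, 6.5]); Subtracting the remaining from the first: none of the subtracted shapes is present at this height, so the 12×24 cube is unchanged — area = 288.00 mm². Checking containment: at z = 6.9 the cross-section extends beyond the z = 6.3 cross-section by about 37.50 mm².

part overhangs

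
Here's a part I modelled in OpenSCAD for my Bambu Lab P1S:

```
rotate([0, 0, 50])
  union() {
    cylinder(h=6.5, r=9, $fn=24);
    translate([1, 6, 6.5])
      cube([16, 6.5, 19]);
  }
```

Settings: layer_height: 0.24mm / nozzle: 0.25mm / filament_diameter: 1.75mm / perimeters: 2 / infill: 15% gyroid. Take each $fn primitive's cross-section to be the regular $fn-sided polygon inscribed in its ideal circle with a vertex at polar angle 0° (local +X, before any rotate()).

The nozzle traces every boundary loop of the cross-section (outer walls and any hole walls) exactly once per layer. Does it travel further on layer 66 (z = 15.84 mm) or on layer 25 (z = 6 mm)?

layer 25 (z = 6 mm)

Layer 66 (z = 15.84): the cylinder does not reach this height (z outside [0, 6.5]); the cube at (1, 6) is present — its section is the full 16×6.5 rectangle (perimeter 45.00 mm); Merging all regions: only the 16×6.5 cube at (1, 6) is present, so the union is just that shape — boundary = 45.00 mm; (whole slice rotated 50° about Z — lengths, areas and connectivity unchanged). So its perimeter = 45.00 mm. Layer 25 (z = 6): the cylinder: section is a regular 24-gon, circumradius r=9 (perimeter = 2·24·9.000·sin(180°/24) = 56.39 mm); the cube at (1, 6) is absent (z outside [6.5, 25.5]); Combining (union): only the r=9 cylinder is present, so the union is just that shape — boundary = 56.39 mm; (rotated 50° about Z; rotation is an isometry so areas/perimeters/island counts are preserved). So its perimeter = 56.39 mm. Layer 25 is larger (56.39 vs 45.00 mm).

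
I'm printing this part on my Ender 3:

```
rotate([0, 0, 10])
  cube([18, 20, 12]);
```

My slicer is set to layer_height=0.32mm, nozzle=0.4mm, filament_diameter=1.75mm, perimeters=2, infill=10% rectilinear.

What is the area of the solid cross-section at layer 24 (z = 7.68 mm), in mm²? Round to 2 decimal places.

360.00 mm²

At z = 7.68 mm: the cube (footprint 18×20) is included at this height (area 360.00 mm²); (rotated 10° about Z; rotation is an isometry so areas/perimeters/island counts are preserved). Overall, the cross-section is a single solid region. Net area = 360.00 mm².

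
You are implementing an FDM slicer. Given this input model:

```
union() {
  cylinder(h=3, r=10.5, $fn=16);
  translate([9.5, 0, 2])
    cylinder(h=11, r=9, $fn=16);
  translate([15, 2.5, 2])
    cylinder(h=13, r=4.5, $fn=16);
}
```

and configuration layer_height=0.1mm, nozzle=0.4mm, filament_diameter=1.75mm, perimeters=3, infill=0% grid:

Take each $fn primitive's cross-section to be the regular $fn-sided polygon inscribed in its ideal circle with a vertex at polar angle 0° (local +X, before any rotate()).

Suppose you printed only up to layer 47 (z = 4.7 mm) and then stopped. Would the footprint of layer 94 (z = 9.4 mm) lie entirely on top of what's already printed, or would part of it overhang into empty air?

entirely on top

Compare the two slices. At z = 4.7: the cylinder is not intersected at this z (z outside [0, 3]); the r=9 cylinder at (9.5, 0) gives a regular 16-gon of circumradius 9 (constant along its height) (area = (16/2)·9.000²·sin(360°/16) = 247.98 mm²); the r=4.5 cylinder at (15, 2.5) contributes a regular 16-gon of circumradius 4.5 (area = (16/2)·4.500²·sin(360°/16) = 61.99 mm²); Combining (union): the regions partially overlap — summed areas 309.97 mm² minus the doubly-counted overlap 52.48 mm² gives 257.49 mm² — area = 257.49 mm². At z = 9.4: the cylinder does not reach this height (z outside [0, 3]); the r=9 cylinder at (9.5, 0) contributes a regular 16-gon of circumradius 9 (area = (16/2)·9.000²·sin(360°/16) = 247.98 mm²); the cylinder at (15, 2.5): section is a regular 16-gon, circumradius r=4.5 (area = (16/2)·4.500²·sin(360°/16) = 61.99 mm²); Combining (union): the regions partially overlap — summed areas 309.97 mm² minus the doubly-counted overlap 52.48 mm² gives 257.49 mm² — area = 257.49 mm². Checking containment: the cross-section at z = 9.4 is a subset of the cross-section at z = 4.7.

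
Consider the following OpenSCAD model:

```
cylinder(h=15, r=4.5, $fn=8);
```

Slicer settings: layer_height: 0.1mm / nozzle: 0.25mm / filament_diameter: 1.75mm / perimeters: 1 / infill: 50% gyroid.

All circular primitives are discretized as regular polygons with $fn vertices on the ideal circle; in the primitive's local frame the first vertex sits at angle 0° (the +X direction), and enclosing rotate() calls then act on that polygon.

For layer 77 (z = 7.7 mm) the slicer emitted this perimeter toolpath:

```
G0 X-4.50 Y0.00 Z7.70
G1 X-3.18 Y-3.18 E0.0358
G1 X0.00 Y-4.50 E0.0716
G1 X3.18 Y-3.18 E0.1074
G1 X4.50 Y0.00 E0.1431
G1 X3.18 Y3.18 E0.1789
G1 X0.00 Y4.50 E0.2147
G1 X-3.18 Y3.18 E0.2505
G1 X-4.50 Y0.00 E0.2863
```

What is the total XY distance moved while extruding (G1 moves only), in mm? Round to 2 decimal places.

27.54 mm

Sum the Euclidean lengths of each G1 segment: total = 27.54 mm.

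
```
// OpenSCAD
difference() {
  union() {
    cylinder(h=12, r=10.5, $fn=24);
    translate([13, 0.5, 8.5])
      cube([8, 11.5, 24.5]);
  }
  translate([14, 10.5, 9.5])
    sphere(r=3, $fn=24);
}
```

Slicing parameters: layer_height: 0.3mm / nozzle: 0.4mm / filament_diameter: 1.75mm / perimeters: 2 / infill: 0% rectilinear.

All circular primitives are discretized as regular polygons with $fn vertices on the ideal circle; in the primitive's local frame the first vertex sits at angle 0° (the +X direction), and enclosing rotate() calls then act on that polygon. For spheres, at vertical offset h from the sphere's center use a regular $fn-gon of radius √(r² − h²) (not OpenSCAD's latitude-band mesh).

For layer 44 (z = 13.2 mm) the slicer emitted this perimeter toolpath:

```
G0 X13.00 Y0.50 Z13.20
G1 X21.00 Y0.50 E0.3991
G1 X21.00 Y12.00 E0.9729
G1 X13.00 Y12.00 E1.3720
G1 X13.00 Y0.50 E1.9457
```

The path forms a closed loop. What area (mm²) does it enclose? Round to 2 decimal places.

Apply the shoelace formula to the sequence of (X, Y) vertices; enclosed area = 92.00 mm².

92.00 mm²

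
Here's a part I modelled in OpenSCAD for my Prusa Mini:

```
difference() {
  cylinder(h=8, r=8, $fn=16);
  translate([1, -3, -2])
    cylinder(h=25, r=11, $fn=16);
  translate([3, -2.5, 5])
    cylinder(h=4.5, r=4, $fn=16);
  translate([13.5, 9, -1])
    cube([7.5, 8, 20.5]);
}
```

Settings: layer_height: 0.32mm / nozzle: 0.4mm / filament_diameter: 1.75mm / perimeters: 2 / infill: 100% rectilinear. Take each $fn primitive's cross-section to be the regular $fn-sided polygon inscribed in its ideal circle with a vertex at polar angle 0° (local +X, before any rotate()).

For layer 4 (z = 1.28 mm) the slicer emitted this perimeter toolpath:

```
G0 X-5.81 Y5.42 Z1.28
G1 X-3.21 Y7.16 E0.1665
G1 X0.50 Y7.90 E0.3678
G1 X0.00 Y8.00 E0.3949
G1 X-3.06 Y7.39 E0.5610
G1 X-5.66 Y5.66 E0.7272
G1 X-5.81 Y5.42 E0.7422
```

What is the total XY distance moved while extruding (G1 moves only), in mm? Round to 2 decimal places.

Sum the Euclidean lengths of each G1 segment: total = 13.95 mm.

13.95 mm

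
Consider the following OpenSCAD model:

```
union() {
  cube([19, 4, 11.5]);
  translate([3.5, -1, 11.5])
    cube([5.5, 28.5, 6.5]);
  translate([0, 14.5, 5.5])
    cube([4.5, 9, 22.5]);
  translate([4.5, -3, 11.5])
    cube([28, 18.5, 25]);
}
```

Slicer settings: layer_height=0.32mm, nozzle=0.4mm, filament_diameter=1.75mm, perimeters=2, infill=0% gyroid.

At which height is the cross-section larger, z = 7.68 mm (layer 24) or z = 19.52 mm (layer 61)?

layer 61 (z = 19.52 mm)

Layer 24 (z = 7.68): the 19×4 cube contributes its full rectangle (area 76.00 mm²); the cube at (3.5, -1) does not reach this height (z outside [11.5, 18]); the cube at (0, 14.5) (footprint 4.5×9) is included at this height (area 40.50 mm²); the cube at (4.5, -3) does not reach this height (z outside [11.5, 36.5]); Combining (union): the 2 present regions are separate (no shared area or edge), so areas and boundary lengths simply add and each stays a separate island — area = 116.50 mm². So its area = 116.50 mm². Layer 61 (z = 19.52): the cube is not intersected at this z (z outside [0, 11.5]); the cube at (3.5, -1) is not intersected at this z (z outside [11.5, 18]); the cube at (0, 14.5) is present — its section is the full 4.5×9 rectangle (area 40.50 mm²); the cube at (4.5, -3) (footprint 28×18.5) is included at this height (area 518.00 mm²); Combining (union): the 2 present regions share edge segments without overlapping in area, so areas simply add but the touching pieces fuse into one outline (the shared edge portions become interior and drop out of the boundary) — area = 558.50 mm². So its area = 558.50 mm². Layer 61 is larger (558.50 vs 116.50 mm²).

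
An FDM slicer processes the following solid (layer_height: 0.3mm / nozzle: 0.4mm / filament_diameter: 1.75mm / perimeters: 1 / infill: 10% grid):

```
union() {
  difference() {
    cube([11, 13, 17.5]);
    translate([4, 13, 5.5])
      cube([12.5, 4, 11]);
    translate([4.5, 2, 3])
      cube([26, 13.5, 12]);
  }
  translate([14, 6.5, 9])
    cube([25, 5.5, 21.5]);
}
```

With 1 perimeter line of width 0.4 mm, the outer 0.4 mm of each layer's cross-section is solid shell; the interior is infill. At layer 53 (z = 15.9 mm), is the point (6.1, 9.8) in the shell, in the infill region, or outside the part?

infill

At z = 15.9 mm: the cube (footprint 11×13) is included at this height; the 12.5×4 cube at (4, 13) contributes its full rectangle; the cube at (4.5, 2) is absent (z outside [3, 15]); Taking the first minus the rest: starting from the 11×13 cube, the 12.5×4 cube at (4, 13) misses the remaining region (no effect) — 1 connected region; the cube at (14, 6.5) is present — its section is the full 25×5.5 rectangle; Merging all regions: the 2 present regions are separate (no shared area or edge), so areas and boundary lengths simply add and each stays a separate island — 2 connected regions. Overall, the cross-section has 2 separate islands. The nearest boundary edge runs (4.00, 13.00)→(11.00, 13.00); distance from the point to it = 3.20 mm. (Shell/infill is judged within the island containing the point — the largest one.) The point is inside the cross-section and 3.20 mm from the nearest boundary — more than the 0.4 mm shell width (1 × 0.4), so it's in the infill interior.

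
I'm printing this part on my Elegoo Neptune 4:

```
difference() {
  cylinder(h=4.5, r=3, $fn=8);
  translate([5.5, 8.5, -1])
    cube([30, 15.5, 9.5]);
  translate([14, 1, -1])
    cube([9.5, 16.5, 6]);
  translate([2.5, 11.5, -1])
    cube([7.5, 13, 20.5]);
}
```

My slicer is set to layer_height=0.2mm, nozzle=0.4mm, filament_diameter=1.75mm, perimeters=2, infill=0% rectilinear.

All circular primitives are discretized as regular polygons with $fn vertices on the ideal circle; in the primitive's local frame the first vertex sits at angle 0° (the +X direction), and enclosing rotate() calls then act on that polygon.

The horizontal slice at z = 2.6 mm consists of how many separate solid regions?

At z = 2.6 mm: the r=3 cylinder contributes a regular 8-gon of circumradius 3; the cube at (5.5, 8.5) is present — its section is the full 30×15.5 rectangle; the cube at (14, 1) is present — its section is the full 9.5×16.5 rectangle; the 7.5×13 cube at (2.5, 11.5) contributes its full rectangle; Taking the first minus the rest: starting from the r=3 cylinder, the 30×15.5 cube at (5.5, 8.5) misses the remaining region (no effect); the 9.5×16.5 cube at (14, 1) misses the remaining region (no effect); the 7.5×13 cube at (2.5, 11.5) misses the remaining region (no effect) — 1 connected region. The result has 1 disconnected region.

1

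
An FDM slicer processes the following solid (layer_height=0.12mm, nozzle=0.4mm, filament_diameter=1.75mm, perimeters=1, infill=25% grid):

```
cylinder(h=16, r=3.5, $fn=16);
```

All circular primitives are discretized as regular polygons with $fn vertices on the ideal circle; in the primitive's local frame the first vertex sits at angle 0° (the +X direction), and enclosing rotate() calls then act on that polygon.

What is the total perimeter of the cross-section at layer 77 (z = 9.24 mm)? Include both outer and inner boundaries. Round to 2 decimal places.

21.85 mm

At z = 9.24 mm: the r=3.5 cylinder gives a regular 16-gon of circumradius 3.5 (constant along its height) (perimeter = 2·16·3.500·sin(180°/16) = 21.85 mm). Overall, the cross-section is a single solid region. Total boundary length (outer) = 21.85 mm.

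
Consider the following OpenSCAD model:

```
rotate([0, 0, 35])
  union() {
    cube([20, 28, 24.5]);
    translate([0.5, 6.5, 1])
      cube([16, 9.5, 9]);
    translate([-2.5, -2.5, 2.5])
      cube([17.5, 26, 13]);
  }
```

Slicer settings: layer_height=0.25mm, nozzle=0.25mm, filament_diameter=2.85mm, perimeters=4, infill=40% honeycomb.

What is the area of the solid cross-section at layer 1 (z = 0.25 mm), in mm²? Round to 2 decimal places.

At z = 0.25 mm: the 20×28 cube contributes its full rectangle (area 560.00 mm²); the cube at (0.5, 6.5) is absent (z outside [1, 10]); the cube at (-2.5, -2.5) is absent (z outside [2.5, 15.5]); Merging all regions: only the 20×28 cube is present, so the union is just that shape — area = 560.00 mm²; (rotated 35° about Z; rotation is an isometry so areas/perimeters/island counts are preserved). Overall, the cross-section is a single solid region. Net area = 560.00 mm².

560.00 mm²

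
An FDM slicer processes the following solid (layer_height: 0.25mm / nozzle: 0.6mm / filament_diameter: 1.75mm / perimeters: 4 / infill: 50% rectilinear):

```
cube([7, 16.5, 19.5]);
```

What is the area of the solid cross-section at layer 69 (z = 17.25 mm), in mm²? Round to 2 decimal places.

At z = 17.25 mm: the cube is present — its section is the full 7×16.5 rectangle (area 115.50 mm²). Overall, the cross-section is a single solid region. Net area = 115.50 mm².

115.50 mm²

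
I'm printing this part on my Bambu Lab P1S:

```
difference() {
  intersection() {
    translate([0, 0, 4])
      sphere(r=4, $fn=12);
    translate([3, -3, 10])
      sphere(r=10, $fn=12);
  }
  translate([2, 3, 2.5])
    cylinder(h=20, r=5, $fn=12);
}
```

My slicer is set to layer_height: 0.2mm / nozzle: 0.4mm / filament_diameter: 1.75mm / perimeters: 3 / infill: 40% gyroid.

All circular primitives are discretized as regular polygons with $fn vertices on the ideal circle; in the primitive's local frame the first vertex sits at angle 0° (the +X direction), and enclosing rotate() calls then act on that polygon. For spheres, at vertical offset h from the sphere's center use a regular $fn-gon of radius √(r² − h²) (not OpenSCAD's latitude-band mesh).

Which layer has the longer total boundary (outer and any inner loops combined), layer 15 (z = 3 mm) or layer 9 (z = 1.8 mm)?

layer 15 (z = 3 mm)

Layer 15 (z = 3): the r=4 sphere contributes a regular 12-gon of circumradius √(4²−1²) = 3.873 (perimeter = 2·12·3.873·sin(180°/12) = 24.06 mm); the sphere at (3, -3): section is a regular 12-gon, circumradius = √(r²−h²) = √(10²−7²) = 7.141 (perimeter = 2·12·7.141·sin(180°/12) = 44.36 mm); After intersecting: the r=10 sphere at (3, -3) partially overlaps the r=4 sphere; clipping to the common part keeps 40.03 mm² — boundary = 22.92 mm; the r=5 cylinder at (2, 3) contributes a regular 12-gon of circumradius 5 (perimeter = 2·12·5.000·sin(180°/12) = 31.06 mm); After the difference (first − rest): starting from the result so far, the r=5 cylinder at (2, 3) partially overlaps it — only the 24.86 mm² overlap (of its 75.00 mm²) is removed, clipping the outline — boundary = 19.30 mm. So its perimeter = 19.30 mm. Layer 9 (z = 1.8): the sphere: section is a regular 12-gon, circumradius = √(r²−h²) = √(4²−2.2²) = 3.341 (perimeter = 2·12·3.341·sin(180°/12) = 20.75 mm); the r=10 sphere at (3, -3) contributes a regular 12-gon of circumradius √(10²−8.2²) = 5.724 (perimeter = 2·12·5.724·sin(180°/12) = 35.55 mm); After intersecting: the r=10 sphere at (3, -3) partially overlaps the r=4 sphere; clipping to the common part keeps 23.28 mm² — boundary = 17.93 mm; the cylinder at (2, 3) is not intersected at this z (z outside [2.5, 22.5]); After the difference (first − rest): none of the subtracted shapes is present at this height, so that combined region is unchanged — boundary = 17.93 mm. So its perimeter = 17.93 mm. Layer 15 is larger (19.30 vs 17.93 mm).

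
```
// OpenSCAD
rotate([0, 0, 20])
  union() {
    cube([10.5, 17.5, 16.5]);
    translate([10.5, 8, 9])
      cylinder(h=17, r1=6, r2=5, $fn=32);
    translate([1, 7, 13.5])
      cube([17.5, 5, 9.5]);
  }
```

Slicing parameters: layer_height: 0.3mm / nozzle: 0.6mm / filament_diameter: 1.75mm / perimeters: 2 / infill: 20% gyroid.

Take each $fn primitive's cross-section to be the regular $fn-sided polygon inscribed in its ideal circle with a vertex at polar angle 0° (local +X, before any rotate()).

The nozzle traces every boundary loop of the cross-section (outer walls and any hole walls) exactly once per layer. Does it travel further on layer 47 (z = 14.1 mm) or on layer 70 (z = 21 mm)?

layer 47 (z = 14.1 mm)

Layer 47 (z = 14.1): the cube is present — its section is the full 10.5×17.5 rectangle (perimeter 56.00 mm); the cone at (10.5, 8) contributes a regular 32-gon of circumradius 5.700 (interpolated between r1=6 and r2=5 at t=0.300) (perimeter = 2·32·5.700·sin(180°/32) = 35.76 mm); the cube at (1, 7) is present — its section is the full 17.5×5 rectangle (perimeter 45.00 mm); Merging all regions: the regions partially overlap (shared area 124.53 mm²), so the edge portions inside another operand are dropped and the merged outline is re-measured after clipping — boundary = 68.39 mm; (whole slice rotated 20° about Z — lengths, areas and connectivity unchanged). So its perimeter = 68.39 mm. Layer 70 (z = 21): the cube does not reach this height (z outside [0, 16.5]); the cone at (10.5, 8) (r1=6→r2=5) has section circumradius 5.294 here — a regular 32-gon (perimeter = 2·32·5.294·sin(180°/32) = 33.21 mm); the cube at (1, 7) (footprint 17.5×5) is included at this height (perimeter 45.00 mm); Taking the union: the regions partially overlap (shared area 48.22 mm²), so the edge portions inside another operand are dropped and the merged outline is re-measured after clipping — boundary = 49.84 mm; (whole slice rotated 20° about Z — lengths, areas and connectivity unchanged). So its perimeter = 49.84 mm. Layer 47 is larger (68.39 vs 49.84 mm).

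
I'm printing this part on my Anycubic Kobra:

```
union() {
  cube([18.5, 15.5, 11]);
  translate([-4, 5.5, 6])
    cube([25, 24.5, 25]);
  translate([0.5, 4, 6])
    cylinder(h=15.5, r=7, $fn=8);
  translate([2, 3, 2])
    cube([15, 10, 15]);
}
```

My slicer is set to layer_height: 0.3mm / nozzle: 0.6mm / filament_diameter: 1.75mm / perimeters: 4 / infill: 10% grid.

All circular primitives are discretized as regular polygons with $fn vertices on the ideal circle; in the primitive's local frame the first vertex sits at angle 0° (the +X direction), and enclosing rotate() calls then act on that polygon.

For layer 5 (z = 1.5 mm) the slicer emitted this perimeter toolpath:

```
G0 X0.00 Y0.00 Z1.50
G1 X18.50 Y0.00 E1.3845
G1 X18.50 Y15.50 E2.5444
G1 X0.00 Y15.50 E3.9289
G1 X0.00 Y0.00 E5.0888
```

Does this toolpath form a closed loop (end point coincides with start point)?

Start point (G0): (0.00, 0.00). End point (last G1): the path returns to the start — closed.

yes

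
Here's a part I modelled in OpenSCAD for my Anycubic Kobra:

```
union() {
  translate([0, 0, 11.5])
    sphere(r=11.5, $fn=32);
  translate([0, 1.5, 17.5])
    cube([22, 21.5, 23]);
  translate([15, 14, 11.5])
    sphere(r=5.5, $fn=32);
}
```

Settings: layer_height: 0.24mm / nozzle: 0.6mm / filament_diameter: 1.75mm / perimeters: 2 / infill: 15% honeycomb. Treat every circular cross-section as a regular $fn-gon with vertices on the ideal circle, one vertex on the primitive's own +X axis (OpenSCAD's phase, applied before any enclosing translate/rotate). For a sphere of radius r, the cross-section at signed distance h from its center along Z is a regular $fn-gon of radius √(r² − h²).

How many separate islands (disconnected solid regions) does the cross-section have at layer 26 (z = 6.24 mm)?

2

At z = 6.24 mm: the r=11.5 sphere slices to a regular 32-gon of circumradius 10.227 (√(r²−h²) with h=5.26 from center); the cube at (0, 1.5) is absent (z outside [17.5, 40.5]); the r=5.5 sphere at (15, 14) contributes a regular 32-gon of circumradius √(5.5²−5.26²) = 1.607; Taking the union: the 2 present regions are separate (no shared area or edge), so areas and boundary lengths simply add and each stays a separate island — 2 connected regions. Overall, the cross-section has 2 separate islands. Island count = 2.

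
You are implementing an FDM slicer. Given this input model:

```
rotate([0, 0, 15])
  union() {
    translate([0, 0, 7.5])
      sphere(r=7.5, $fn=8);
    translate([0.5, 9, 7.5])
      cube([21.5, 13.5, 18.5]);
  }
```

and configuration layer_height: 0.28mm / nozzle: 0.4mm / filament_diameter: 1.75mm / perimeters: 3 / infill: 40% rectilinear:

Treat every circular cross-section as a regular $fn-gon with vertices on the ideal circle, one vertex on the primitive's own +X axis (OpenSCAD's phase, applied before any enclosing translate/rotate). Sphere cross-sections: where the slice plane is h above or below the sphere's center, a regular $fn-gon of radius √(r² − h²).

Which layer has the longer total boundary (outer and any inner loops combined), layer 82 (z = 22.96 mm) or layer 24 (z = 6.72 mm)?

layer 82 (z = 22.96 mm)

Layer 82 (z = 22.96): the sphere does not reach this height (|z−center|=15.460 > r=7.5); the 21.5×13.5 cube at (0.5, 9) contributes its full rectangle (perimeter 70.00 mm); Combining (union): only the 21.5×13.5 cube at (0.5, 9) is present, so the union is just that shape — boundary = 70.00 mm; (whole slice rotated 15° about Z — lengths, areas and connectivity unchanged). So its perimeter = 70.00 mm. Layer 24 (z = 6.72): the r=7.5 sphere slices to a regular 8-gon of circumradius 7.459 (√(r²−h²) with h=0.78 from center) (perimeter = 2·8·7.459·sin(180°/8) = 45.67 mm); the cube at (0.5, 9) is absent (z outside [7.5, 26]); Combining (union): only the r=7.5 sphere is present, so the union is just that shape — boundary = 45.67 mm; (whole slice rotated 15° about Z — lengths, areas and connectivity unchanged). So its perimeter = 45.67 mm. Layer 82 is larger (70.00 vs 45.67 mm).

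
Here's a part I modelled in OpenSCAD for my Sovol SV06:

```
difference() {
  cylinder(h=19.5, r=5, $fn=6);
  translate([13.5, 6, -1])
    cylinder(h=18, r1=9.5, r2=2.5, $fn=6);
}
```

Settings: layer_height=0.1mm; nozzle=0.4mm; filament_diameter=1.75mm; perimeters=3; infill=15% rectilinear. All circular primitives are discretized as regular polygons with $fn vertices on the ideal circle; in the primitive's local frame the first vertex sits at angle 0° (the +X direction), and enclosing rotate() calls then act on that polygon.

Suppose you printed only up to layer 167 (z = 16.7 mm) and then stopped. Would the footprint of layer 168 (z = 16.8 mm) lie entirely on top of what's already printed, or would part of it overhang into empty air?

entirely on top

Compare the two slices. At z = 16.7: the r=5 cylinder contributes a regular 6-gon of circumradius 5 (area = (6/2)·5.000²·sin(360°/6) = 64.95 mm²); the cone at (13.5, 6) (r1=9.5→r2=2.5) has section circumradius 2.617 here — a regular 6-gon (area = (6/2)·2.617²·sin(360°/6) = 17.79 mm²); After the difference (first − rest): starting from the r=5 cylinder (64.95 mm²), the cone at (13.5, 6) misses the remaining region (no effect) — area = 64.95 mm². At z = 16.8: the r=5 cylinder contributes a regular 6-gon of circumradius 5 (area = (6/2)·5.000²·sin(360°/6) = 64.95 mm²); the cone at (13.5, 6): at t=0.989 of its height the radius interpolates to r₁+(r₂−r₁)t = 2.578, giving a regular 6-gon of that circumradius (area = (6/2)·2.578²·sin(360°/6) = 17.26 mm²); After the difference (first − rest): starting from the r=5 cylinder (64.95 mm²), the cone at (13.5, 6) misses the remaining region (no effect) — area = 64.95 mm². Checking containment: the cross-section at z = 16.8 is a subset of the cross-section at z = 16.7.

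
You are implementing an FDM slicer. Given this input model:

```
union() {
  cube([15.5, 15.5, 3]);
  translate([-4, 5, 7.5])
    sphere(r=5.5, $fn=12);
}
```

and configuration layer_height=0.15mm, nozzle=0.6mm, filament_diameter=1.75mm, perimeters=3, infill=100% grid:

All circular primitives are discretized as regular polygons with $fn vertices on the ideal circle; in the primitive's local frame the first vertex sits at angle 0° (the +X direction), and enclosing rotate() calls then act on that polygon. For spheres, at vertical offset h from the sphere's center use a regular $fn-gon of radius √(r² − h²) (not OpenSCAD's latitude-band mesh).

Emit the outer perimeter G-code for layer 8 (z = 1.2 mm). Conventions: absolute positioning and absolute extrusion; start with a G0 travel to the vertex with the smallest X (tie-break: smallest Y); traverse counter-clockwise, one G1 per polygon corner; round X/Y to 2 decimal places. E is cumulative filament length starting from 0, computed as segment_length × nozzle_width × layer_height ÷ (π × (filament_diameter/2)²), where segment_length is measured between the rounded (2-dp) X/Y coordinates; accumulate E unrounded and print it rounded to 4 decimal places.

G0 X0.00 Y0.00 Z1.20
G1 X15.50 Y0.00 E0.5800
G1 X15.50 Y15.50 E1.1599
G1 X0.00 Y15.50 E1.7399
G1 X0.00 Y0.00 E2.3199

At z = 1.2 mm: the cube (footprint 15.5×15.5) is included at this height; the sphere at (-4, 5) does not reach this height (|z−center|=6.300 > r=5.5); Taking the union: only the 15.5×15.5 cube is present, so the union is just that shape — 1 connected region. The outline is a single polygon with 4 vertices. Extrusion per mm of travel: 0.6 × 0.15 / (π × 0.875²) = 0.037418. Accumulating E over each segment gives final E = 2.3199.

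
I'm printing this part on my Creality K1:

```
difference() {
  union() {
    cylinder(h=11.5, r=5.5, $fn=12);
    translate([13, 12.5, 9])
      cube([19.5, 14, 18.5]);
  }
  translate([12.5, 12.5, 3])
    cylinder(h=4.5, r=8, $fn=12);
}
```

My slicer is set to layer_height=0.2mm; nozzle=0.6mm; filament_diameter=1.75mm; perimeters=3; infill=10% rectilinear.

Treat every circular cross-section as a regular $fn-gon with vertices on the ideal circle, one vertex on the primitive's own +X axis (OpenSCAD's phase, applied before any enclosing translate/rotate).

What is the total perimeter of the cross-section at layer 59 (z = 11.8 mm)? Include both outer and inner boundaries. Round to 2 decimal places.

At z = 11.8 mm: the cylinder is not intersected at this z (z outside [0, 11.5]); the cube at (13, 12.5) is present — its section is the full 19.5×14 rectangle (perimeter 67.00 mm); Taking the union: only the 19.5×14 cube at (13, 12.5) is present, so the union is just that shape — boundary = 67.00 mm; the cylinder at (12.5, 12.5) is absent (z outside [3, 7.5]); Subtracting the remaining from the first: none of the subtracted shapes is present at this height, so the result so far is unchanged — boundary = 67.00 mm. Overall, the cross-section is a single solid region. Total boundary length (outer) = 67.00 mm.

67.00 mm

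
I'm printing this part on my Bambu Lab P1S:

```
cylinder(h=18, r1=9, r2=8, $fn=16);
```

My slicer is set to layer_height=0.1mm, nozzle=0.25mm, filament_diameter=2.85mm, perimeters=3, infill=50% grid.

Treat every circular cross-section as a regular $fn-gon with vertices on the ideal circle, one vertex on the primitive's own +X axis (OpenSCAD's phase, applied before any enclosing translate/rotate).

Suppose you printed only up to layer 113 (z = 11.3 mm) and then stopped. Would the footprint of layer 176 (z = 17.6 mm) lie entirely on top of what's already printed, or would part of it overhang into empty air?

entirely on top

Compare the two slices. At z = 11.3: the cone (r1=9→r2=8) has section circumradius 8.372 here — a regular 16-gon (area = (16/2)·8.372²·sin(360°/16) = 214.59 mm²). At z = 17.6: the cone contributes a regular 16-gon of circumradius 8.022 (interpolated between r1=9 and r2=8 at t=0.978) (area = (16/2)·8.022²·sin(360°/16) = 197.02 mm²). Checking containment: the cross-section at z = 17.6 is a subset of the cross-section at z = 11.3.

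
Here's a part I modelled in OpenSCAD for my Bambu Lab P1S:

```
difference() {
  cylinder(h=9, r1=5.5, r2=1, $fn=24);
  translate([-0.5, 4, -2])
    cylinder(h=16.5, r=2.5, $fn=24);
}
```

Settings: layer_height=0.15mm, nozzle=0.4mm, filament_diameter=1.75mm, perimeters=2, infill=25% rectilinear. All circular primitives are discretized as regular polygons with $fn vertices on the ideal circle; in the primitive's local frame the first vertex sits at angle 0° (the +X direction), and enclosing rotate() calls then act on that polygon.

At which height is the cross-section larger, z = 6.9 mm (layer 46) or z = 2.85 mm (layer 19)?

layer 19 (z = 2.85 mm)

Layer 46 (z = 6.9): the cone (r1=5.5→r2=1) has section circumradius 2.050 here — a regular 24-gon (area = (24/2)·2.050²·sin(360°/24) = 13.05 mm²); the cylinder at (-0.5, 4): section is a regular 24-gon, circumradius r=2.5 (area = (24/2)·2.500²·sin(360°/24) = 19.41 mm²); After the difference (first − rest): starting from the cone (13.05 mm²), the r=2.5 cylinder at (-0.5, 4) partially overlaps it — only the 0.68 mm² overlap (of its 19.41 mm²) is removed, clipping the outline — area = 12.37 mm². So its area = 12.37 mm². Layer 19 (z = 2.85): the cone: at t=0.317 of its height the radius interpolates to r₁+(r₂−r₁)t = 4.075, giving a regular 24-gon of that circumradius (area = (24/2)·4.075²·sin(360°/24) = 51.57 mm²); the cylinder at (-0.5, 4): section is a regular 24-gon, circumradius r=2.5 (area = (24/2)·2.500²·sin(360°/24) = 19.41 mm²); Subtracting the remaining from the first: starting from the cone (51.57 mm²), the r=2.5 cylinder at (-0.5, 4) partially overlaps it — only the 8.52 mm² overlap (of its 19.41 mm²) is removed, clipping the outline — area = 43.05 mm². So its area = 43.05 mm². Layer 19 is larger (43.05 vs 12.37 mm²).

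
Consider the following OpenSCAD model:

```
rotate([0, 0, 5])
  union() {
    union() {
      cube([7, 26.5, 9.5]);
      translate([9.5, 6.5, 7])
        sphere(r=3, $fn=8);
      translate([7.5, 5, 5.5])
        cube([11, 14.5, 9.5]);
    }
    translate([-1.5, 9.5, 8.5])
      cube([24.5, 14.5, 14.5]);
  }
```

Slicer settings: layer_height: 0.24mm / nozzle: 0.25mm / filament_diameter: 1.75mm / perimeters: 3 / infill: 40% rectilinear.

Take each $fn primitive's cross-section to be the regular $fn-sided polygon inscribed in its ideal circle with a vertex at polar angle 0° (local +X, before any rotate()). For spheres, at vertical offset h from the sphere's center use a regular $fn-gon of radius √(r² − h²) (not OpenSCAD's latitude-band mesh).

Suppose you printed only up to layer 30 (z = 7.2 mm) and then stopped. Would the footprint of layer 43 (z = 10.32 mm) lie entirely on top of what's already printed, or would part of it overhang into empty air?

Compare the two slices. At z = 7.2: the cube is present — its section is the full 7×26.5 rectangle (area 185.50 mm²); the sphere at (9.5, 6.5): section is a regular 8-gon, circumradius = √(r²−h²) = √(3²−0.2²) = 2.993 (area = (8/2)·2.993²·sin(360°/8) = 25.34 mm²); the cube at (7.5, 5) (footprint 11×14.5) is included at this height (area 159.50 mm²); Taking the union: the regions partially overlap — summed areas 370.34 mm² minus the doubly-counted overlap 19.11 mm² gives 351.24 mm² — area = 351.24 mm²; the cube at (-1.5, 9.5) is absent (z outside [8.5, 23]); Taking the union: only that combined region is present, so the union is just that shape — area = 351.24 mm²; (rotated 5° about Z; rotation is an isometry so areas/perimeters/island counts are preserved). At z = 10.32: the cube does not reach this height (z outside [0, 9.5]); the sphere at (9.5, 6.5) is not intersected at this z (|z−center|=3.320 > r=3); the 11×14.5 cube at (7.5, 5) contributes its full rectangle (area 159.50 mm²); Combining (union): only the 11×14.5 cube at (7.5, 5) is present, so the union is just that shape — area = 159.50 mm²; the cube at (-1.5, 9.5) is present — its section is the full 24.5×14.5 rectangle (area 355.25 mm²); Taking the union: the regions partially overlap — summed areas 514.75 mm² minus the doubly-counted overlap 110.00 mm² gives 404.75 mm² — area = 404.75 mm²; (whole slice rotated 5° about Z — lengths, areas and connectivity unchanged). Checking containment: at z = 10.32 the cross-section extends beyond the z = 7.2 cross-section by about 143.75 mm².

part overhangs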